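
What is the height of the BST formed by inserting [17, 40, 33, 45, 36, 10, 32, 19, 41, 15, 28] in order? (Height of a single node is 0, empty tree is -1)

Insertion order: [17, 40, 33, 45, 36, 10, 32, 19, 41, 15, 28]
Tree (level-order array): [17, 10, 40, None, 15, 33, 45, None, None, 32, 36, 41, None, 19, None, None, None, None, None, None, 28]
Compute height bottom-up (empty subtree = -1):
  height(15) = 1 + max(-1, -1) = 0
  height(10) = 1 + max(-1, 0) = 1
  height(28) = 1 + max(-1, -1) = 0
  height(19) = 1 + max(-1, 0) = 1
  height(32) = 1 + max(1, -1) = 2
  height(36) = 1 + max(-1, -1) = 0
  height(33) = 1 + max(2, 0) = 3
  height(41) = 1 + max(-1, -1) = 0
  height(45) = 1 + max(0, -1) = 1
  height(40) = 1 + max(3, 1) = 4
  height(17) = 1 + max(1, 4) = 5
Height = 5


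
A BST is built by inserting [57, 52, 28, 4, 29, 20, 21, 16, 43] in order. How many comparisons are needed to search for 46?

Search path for 46: 57 -> 52 -> 28 -> 29 -> 43
Found: False
Comparisons: 5


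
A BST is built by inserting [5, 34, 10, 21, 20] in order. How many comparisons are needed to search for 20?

Search path for 20: 5 -> 34 -> 10 -> 21 -> 20
Found: True
Comparisons: 5


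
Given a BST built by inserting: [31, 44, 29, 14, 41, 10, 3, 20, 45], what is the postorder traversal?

Tree insertion order: [31, 44, 29, 14, 41, 10, 3, 20, 45]
Tree (level-order array): [31, 29, 44, 14, None, 41, 45, 10, 20, None, None, None, None, 3]
Postorder traversal: [3, 10, 20, 14, 29, 41, 45, 44, 31]


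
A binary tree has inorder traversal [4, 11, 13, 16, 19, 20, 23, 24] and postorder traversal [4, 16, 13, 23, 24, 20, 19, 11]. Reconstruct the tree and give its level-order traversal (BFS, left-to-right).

Inorder:   [4, 11, 13, 16, 19, 20, 23, 24]
Postorder: [4, 16, 13, 23, 24, 20, 19, 11]
Algorithm: postorder visits root last, so walk postorder right-to-left;
each value is the root of the current inorder slice — split it at that
value, recurse on the right subtree first, then the left.
Recursive splits:
  root=11; inorder splits into left=[4], right=[13, 16, 19, 20, 23, 24]
  root=19; inorder splits into left=[13, 16], right=[20, 23, 24]
  root=20; inorder splits into left=[], right=[23, 24]
  root=24; inorder splits into left=[23], right=[]
  root=23; inorder splits into left=[], right=[]
  root=13; inorder splits into left=[], right=[16]
  root=16; inorder splits into left=[], right=[]
  root=4; inorder splits into left=[], right=[]
Reconstructed level-order: [11, 4, 19, 13, 20, 16, 24, 23]


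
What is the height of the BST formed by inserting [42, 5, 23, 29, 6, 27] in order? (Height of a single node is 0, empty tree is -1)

Insertion order: [42, 5, 23, 29, 6, 27]
Tree (level-order array): [42, 5, None, None, 23, 6, 29, None, None, 27]
Compute height bottom-up (empty subtree = -1):
  height(6) = 1 + max(-1, -1) = 0
  height(27) = 1 + max(-1, -1) = 0
  height(29) = 1 + max(0, -1) = 1
  height(23) = 1 + max(0, 1) = 2
  height(5) = 1 + max(-1, 2) = 3
  height(42) = 1 + max(3, -1) = 4
Height = 4


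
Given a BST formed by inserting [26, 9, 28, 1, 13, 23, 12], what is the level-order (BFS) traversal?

Tree insertion order: [26, 9, 28, 1, 13, 23, 12]
Tree (level-order array): [26, 9, 28, 1, 13, None, None, None, None, 12, 23]
BFS from the root, enqueuing left then right child of each popped node:
  queue [26] -> pop 26, enqueue [9, 28], visited so far: [26]
  queue [9, 28] -> pop 9, enqueue [1, 13], visited so far: [26, 9]
  queue [28, 1, 13] -> pop 28, enqueue [none], visited so far: [26, 9, 28]
  queue [1, 13] -> pop 1, enqueue [none], visited so far: [26, 9, 28, 1]
  queue [13] -> pop 13, enqueue [12, 23], visited so far: [26, 9, 28, 1, 13]
  queue [12, 23] -> pop 12, enqueue [none], visited so far: [26, 9, 28, 1, 13, 12]
  queue [23] -> pop 23, enqueue [none], visited so far: [26, 9, 28, 1, 13, 12, 23]
Result: [26, 9, 28, 1, 13, 12, 23]


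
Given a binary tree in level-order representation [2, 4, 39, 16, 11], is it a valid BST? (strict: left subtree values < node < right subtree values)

Level-order array: [2, 4, 39, 16, 11]
Validate using subtree bounds (lo, hi): at each node, require lo < value < hi,
then recurse left with hi=value and right with lo=value.
Preorder trace (stopping at first violation):
  at node 2 with bounds (-inf, +inf): OK
  at node 4 with bounds (-inf, 2): VIOLATION
Node 4 violates its bound: not (-inf < 4 < 2).
Result: Not a valid BST


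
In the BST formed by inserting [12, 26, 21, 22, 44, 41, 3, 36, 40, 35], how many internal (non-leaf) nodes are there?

Tree built from: [12, 26, 21, 22, 44, 41, 3, 36, 40, 35]
Tree (level-order array): [12, 3, 26, None, None, 21, 44, None, 22, 41, None, None, None, 36, None, 35, 40]
Rule: An internal node has at least one child.
Per-node child counts:
  node 12: 2 child(ren)
  node 3: 0 child(ren)
  node 26: 2 child(ren)
  node 21: 1 child(ren)
  node 22: 0 child(ren)
  node 44: 1 child(ren)
  node 41: 1 child(ren)
  node 36: 2 child(ren)
  node 35: 0 child(ren)
  node 40: 0 child(ren)
Matching nodes: [12, 26, 21, 44, 41, 36]
Count of internal (non-leaf) nodes: 6


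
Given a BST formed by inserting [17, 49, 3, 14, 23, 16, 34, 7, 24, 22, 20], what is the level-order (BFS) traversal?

Tree insertion order: [17, 49, 3, 14, 23, 16, 34, 7, 24, 22, 20]
Tree (level-order array): [17, 3, 49, None, 14, 23, None, 7, 16, 22, 34, None, None, None, None, 20, None, 24]
BFS from the root, enqueuing left then right child of each popped node:
  queue [17] -> pop 17, enqueue [3, 49], visited so far: [17]
  queue [3, 49] -> pop 3, enqueue [14], visited so far: [17, 3]
  queue [49, 14] -> pop 49, enqueue [23], visited so far: [17, 3, 49]
  queue [14, 23] -> pop 14, enqueue [7, 16], visited so far: [17, 3, 49, 14]
  queue [23, 7, 16] -> pop 23, enqueue [22, 34], visited so far: [17, 3, 49, 14, 23]
  queue [7, 16, 22, 34] -> pop 7, enqueue [none], visited so far: [17, 3, 49, 14, 23, 7]
  queue [16, 22, 34] -> pop 16, enqueue [none], visited so far: [17, 3, 49, 14, 23, 7, 16]
  queue [22, 34] -> pop 22, enqueue [20], visited so far: [17, 3, 49, 14, 23, 7, 16, 22]
  queue [34, 20] -> pop 34, enqueue [24], visited so far: [17, 3, 49, 14, 23, 7, 16, 22, 34]
  queue [20, 24] -> pop 20, enqueue [none], visited so far: [17, 3, 49, 14, 23, 7, 16, 22, 34, 20]
  queue [24] -> pop 24, enqueue [none], visited so far: [17, 3, 49, 14, 23, 7, 16, 22, 34, 20, 24]
Result: [17, 3, 49, 14, 23, 7, 16, 22, 34, 20, 24]


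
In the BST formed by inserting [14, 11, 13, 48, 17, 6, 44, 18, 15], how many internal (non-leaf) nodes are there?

Tree built from: [14, 11, 13, 48, 17, 6, 44, 18, 15]
Tree (level-order array): [14, 11, 48, 6, 13, 17, None, None, None, None, None, 15, 44, None, None, 18]
Rule: An internal node has at least one child.
Per-node child counts:
  node 14: 2 child(ren)
  node 11: 2 child(ren)
  node 6: 0 child(ren)
  node 13: 0 child(ren)
  node 48: 1 child(ren)
  node 17: 2 child(ren)
  node 15: 0 child(ren)
  node 44: 1 child(ren)
  node 18: 0 child(ren)
Matching nodes: [14, 11, 48, 17, 44]
Count of internal (non-leaf) nodes: 5


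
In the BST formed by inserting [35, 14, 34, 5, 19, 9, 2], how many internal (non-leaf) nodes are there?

Tree built from: [35, 14, 34, 5, 19, 9, 2]
Tree (level-order array): [35, 14, None, 5, 34, 2, 9, 19]
Rule: An internal node has at least one child.
Per-node child counts:
  node 35: 1 child(ren)
  node 14: 2 child(ren)
  node 5: 2 child(ren)
  node 2: 0 child(ren)
  node 9: 0 child(ren)
  node 34: 1 child(ren)
  node 19: 0 child(ren)
Matching nodes: [35, 14, 5, 34]
Count of internal (non-leaf) nodes: 4


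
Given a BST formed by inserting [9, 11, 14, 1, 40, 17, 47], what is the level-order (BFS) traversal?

Tree insertion order: [9, 11, 14, 1, 40, 17, 47]
Tree (level-order array): [9, 1, 11, None, None, None, 14, None, 40, 17, 47]
BFS from the root, enqueuing left then right child of each popped node:
  queue [9] -> pop 9, enqueue [1, 11], visited so far: [9]
  queue [1, 11] -> pop 1, enqueue [none], visited so far: [9, 1]
  queue [11] -> pop 11, enqueue [14], visited so far: [9, 1, 11]
  queue [14] -> pop 14, enqueue [40], visited so far: [9, 1, 11, 14]
  queue [40] -> pop 40, enqueue [17, 47], visited so far: [9, 1, 11, 14, 40]
  queue [17, 47] -> pop 17, enqueue [none], visited so far: [9, 1, 11, 14, 40, 17]
  queue [47] -> pop 47, enqueue [none], visited so far: [9, 1, 11, 14, 40, 17, 47]
Result: [9, 1, 11, 14, 40, 17, 47]


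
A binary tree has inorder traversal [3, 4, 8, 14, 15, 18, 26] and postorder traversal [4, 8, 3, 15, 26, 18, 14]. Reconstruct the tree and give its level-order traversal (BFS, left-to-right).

Inorder:   [3, 4, 8, 14, 15, 18, 26]
Postorder: [4, 8, 3, 15, 26, 18, 14]
Algorithm: postorder visits root last, so walk postorder right-to-left;
each value is the root of the current inorder slice — split it at that
value, recurse on the right subtree first, then the left.
Recursive splits:
  root=14; inorder splits into left=[3, 4, 8], right=[15, 18, 26]
  root=18; inorder splits into left=[15], right=[26]
  root=26; inorder splits into left=[], right=[]
  root=15; inorder splits into left=[], right=[]
  root=3; inorder splits into left=[], right=[4, 8]
  root=8; inorder splits into left=[4], right=[]
  root=4; inorder splits into left=[], right=[]
Reconstructed level-order: [14, 3, 18, 8, 15, 26, 4]


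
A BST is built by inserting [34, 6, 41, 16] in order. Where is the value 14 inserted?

Starting tree (level order): [34, 6, 41, None, 16]
Insertion path: 34 -> 6 -> 16
Result: insert 14 as left child of 16
Final tree (level order): [34, 6, 41, None, 16, None, None, 14]


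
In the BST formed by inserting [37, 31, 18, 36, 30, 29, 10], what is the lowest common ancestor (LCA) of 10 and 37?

Tree insertion order: [37, 31, 18, 36, 30, 29, 10]
Tree (level-order array): [37, 31, None, 18, 36, 10, 30, None, None, None, None, 29]
In a BST, the LCA of p=10, q=37 is the first node v on the
root-to-leaf path with p <= v <= q (go left if both < v, right if both > v).
Walk from root:
  at 37: 10 <= 37 <= 37, this is the LCA
LCA = 37


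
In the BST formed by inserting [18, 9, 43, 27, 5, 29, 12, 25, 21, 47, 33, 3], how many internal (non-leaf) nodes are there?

Tree built from: [18, 9, 43, 27, 5, 29, 12, 25, 21, 47, 33, 3]
Tree (level-order array): [18, 9, 43, 5, 12, 27, 47, 3, None, None, None, 25, 29, None, None, None, None, 21, None, None, 33]
Rule: An internal node has at least one child.
Per-node child counts:
  node 18: 2 child(ren)
  node 9: 2 child(ren)
  node 5: 1 child(ren)
  node 3: 0 child(ren)
  node 12: 0 child(ren)
  node 43: 2 child(ren)
  node 27: 2 child(ren)
  node 25: 1 child(ren)
  node 21: 0 child(ren)
  node 29: 1 child(ren)
  node 33: 0 child(ren)
  node 47: 0 child(ren)
Matching nodes: [18, 9, 5, 43, 27, 25, 29]
Count of internal (non-leaf) nodes: 7


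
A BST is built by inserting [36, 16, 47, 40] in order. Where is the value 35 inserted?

Starting tree (level order): [36, 16, 47, None, None, 40]
Insertion path: 36 -> 16
Result: insert 35 as right child of 16
Final tree (level order): [36, 16, 47, None, 35, 40]


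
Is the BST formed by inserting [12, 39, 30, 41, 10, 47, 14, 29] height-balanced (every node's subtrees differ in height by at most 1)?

Tree (level-order array): [12, 10, 39, None, None, 30, 41, 14, None, None, 47, None, 29]
Definition: a tree is height-balanced if, at every node, |h(left) - h(right)| <= 1 (empty subtree has height -1).
Bottom-up per-node check:
  node 10: h_left=-1, h_right=-1, diff=0 [OK], height=0
  node 29: h_left=-1, h_right=-1, diff=0 [OK], height=0
  node 14: h_left=-1, h_right=0, diff=1 [OK], height=1
  node 30: h_left=1, h_right=-1, diff=2 [FAIL (|1--1|=2 > 1)], height=2
  node 47: h_left=-1, h_right=-1, diff=0 [OK], height=0
  node 41: h_left=-1, h_right=0, diff=1 [OK], height=1
  node 39: h_left=2, h_right=1, diff=1 [OK], height=3
  node 12: h_left=0, h_right=3, diff=3 [FAIL (|0-3|=3 > 1)], height=4
Node 30 violates the condition: |1 - -1| = 2 > 1.
Result: Not balanced


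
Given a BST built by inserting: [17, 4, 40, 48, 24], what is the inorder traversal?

Tree insertion order: [17, 4, 40, 48, 24]
Tree (level-order array): [17, 4, 40, None, None, 24, 48]
Inorder traversal: [4, 17, 24, 40, 48]


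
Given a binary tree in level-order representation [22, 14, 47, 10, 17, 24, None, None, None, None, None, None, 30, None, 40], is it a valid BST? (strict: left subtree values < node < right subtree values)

Level-order array: [22, 14, 47, 10, 17, 24, None, None, None, None, None, None, 30, None, 40]
Validate using subtree bounds (lo, hi): at each node, require lo < value < hi,
then recurse left with hi=value and right with lo=value.
Preorder trace (stopping at first violation):
  at node 22 with bounds (-inf, +inf): OK
  at node 14 with bounds (-inf, 22): OK
  at node 10 with bounds (-inf, 14): OK
  at node 17 with bounds (14, 22): OK
  at node 47 with bounds (22, +inf): OK
  at node 24 with bounds (22, 47): OK
  at node 30 with bounds (24, 47): OK
  at node 40 with bounds (30, 47): OK
No violation found at any node.
Result: Valid BST


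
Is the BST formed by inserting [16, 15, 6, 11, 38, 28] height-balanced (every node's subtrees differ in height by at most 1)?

Tree (level-order array): [16, 15, 38, 6, None, 28, None, None, 11]
Definition: a tree is height-balanced if, at every node, |h(left) - h(right)| <= 1 (empty subtree has height -1).
Bottom-up per-node check:
  node 11: h_left=-1, h_right=-1, diff=0 [OK], height=0
  node 6: h_left=-1, h_right=0, diff=1 [OK], height=1
  node 15: h_left=1, h_right=-1, diff=2 [FAIL (|1--1|=2 > 1)], height=2
  node 28: h_left=-1, h_right=-1, diff=0 [OK], height=0
  node 38: h_left=0, h_right=-1, diff=1 [OK], height=1
  node 16: h_left=2, h_right=1, diff=1 [OK], height=3
Node 15 violates the condition: |1 - -1| = 2 > 1.
Result: Not balanced


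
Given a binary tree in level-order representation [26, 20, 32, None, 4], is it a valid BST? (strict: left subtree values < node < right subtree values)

Level-order array: [26, 20, 32, None, 4]
Validate using subtree bounds (lo, hi): at each node, require lo < value < hi,
then recurse left with hi=value and right with lo=value.
Preorder trace (stopping at first violation):
  at node 26 with bounds (-inf, +inf): OK
  at node 20 with bounds (-inf, 26): OK
  at node 4 with bounds (20, 26): VIOLATION
Node 4 violates its bound: not (20 < 4 < 26).
Result: Not a valid BST


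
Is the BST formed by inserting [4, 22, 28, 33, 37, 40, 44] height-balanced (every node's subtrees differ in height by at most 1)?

Tree (level-order array): [4, None, 22, None, 28, None, 33, None, 37, None, 40, None, 44]
Definition: a tree is height-balanced if, at every node, |h(left) - h(right)| <= 1 (empty subtree has height -1).
Bottom-up per-node check:
  node 44: h_left=-1, h_right=-1, diff=0 [OK], height=0
  node 40: h_left=-1, h_right=0, diff=1 [OK], height=1
  node 37: h_left=-1, h_right=1, diff=2 [FAIL (|-1-1|=2 > 1)], height=2
  node 33: h_left=-1, h_right=2, diff=3 [FAIL (|-1-2|=3 > 1)], height=3
  node 28: h_left=-1, h_right=3, diff=4 [FAIL (|-1-3|=4 > 1)], height=4
  node 22: h_left=-1, h_right=4, diff=5 [FAIL (|-1-4|=5 > 1)], height=5
  node 4: h_left=-1, h_right=5, diff=6 [FAIL (|-1-5|=6 > 1)], height=6
Node 37 violates the condition: |-1 - 1| = 2 > 1.
Result: Not balanced


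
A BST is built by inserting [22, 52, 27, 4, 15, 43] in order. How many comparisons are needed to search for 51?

Search path for 51: 22 -> 52 -> 27 -> 43
Found: False
Comparisons: 4


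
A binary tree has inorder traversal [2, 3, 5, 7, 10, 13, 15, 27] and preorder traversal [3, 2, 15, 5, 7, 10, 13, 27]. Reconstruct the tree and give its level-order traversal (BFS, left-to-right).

Inorder:  [2, 3, 5, 7, 10, 13, 15, 27]
Preorder: [3, 2, 15, 5, 7, 10, 13, 27]
Algorithm: preorder visits root first, so consume preorder in order;
for each root, split the current inorder slice at that value into
left-subtree inorder and right-subtree inorder, then recurse.
Recursive splits:
  root=3; inorder splits into left=[2], right=[5, 7, 10, 13, 15, 27]
  root=2; inorder splits into left=[], right=[]
  root=15; inorder splits into left=[5, 7, 10, 13], right=[27]
  root=5; inorder splits into left=[], right=[7, 10, 13]
  root=7; inorder splits into left=[], right=[10, 13]
  root=10; inorder splits into left=[], right=[13]
  root=13; inorder splits into left=[], right=[]
  root=27; inorder splits into left=[], right=[]
Reconstructed level-order: [3, 2, 15, 5, 27, 7, 10, 13]


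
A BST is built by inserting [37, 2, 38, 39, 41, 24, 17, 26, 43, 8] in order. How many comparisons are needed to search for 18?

Search path for 18: 37 -> 2 -> 24 -> 17
Found: False
Comparisons: 4


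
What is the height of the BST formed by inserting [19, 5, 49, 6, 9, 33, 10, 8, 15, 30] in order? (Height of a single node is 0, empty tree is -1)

Insertion order: [19, 5, 49, 6, 9, 33, 10, 8, 15, 30]
Tree (level-order array): [19, 5, 49, None, 6, 33, None, None, 9, 30, None, 8, 10, None, None, None, None, None, 15]
Compute height bottom-up (empty subtree = -1):
  height(8) = 1 + max(-1, -1) = 0
  height(15) = 1 + max(-1, -1) = 0
  height(10) = 1 + max(-1, 0) = 1
  height(9) = 1 + max(0, 1) = 2
  height(6) = 1 + max(-1, 2) = 3
  height(5) = 1 + max(-1, 3) = 4
  height(30) = 1 + max(-1, -1) = 0
  height(33) = 1 + max(0, -1) = 1
  height(49) = 1 + max(1, -1) = 2
  height(19) = 1 + max(4, 2) = 5
Height = 5


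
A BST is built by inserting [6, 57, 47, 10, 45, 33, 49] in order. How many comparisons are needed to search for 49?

Search path for 49: 6 -> 57 -> 47 -> 49
Found: True
Comparisons: 4


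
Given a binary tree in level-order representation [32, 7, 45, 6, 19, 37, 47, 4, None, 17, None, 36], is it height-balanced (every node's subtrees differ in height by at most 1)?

Tree (level-order array): [32, 7, 45, 6, 19, 37, 47, 4, None, 17, None, 36]
Definition: a tree is height-balanced if, at every node, |h(left) - h(right)| <= 1 (empty subtree has height -1).
Bottom-up per-node check:
  node 4: h_left=-1, h_right=-1, diff=0 [OK], height=0
  node 6: h_left=0, h_right=-1, diff=1 [OK], height=1
  node 17: h_left=-1, h_right=-1, diff=0 [OK], height=0
  node 19: h_left=0, h_right=-1, diff=1 [OK], height=1
  node 7: h_left=1, h_right=1, diff=0 [OK], height=2
  node 36: h_left=-1, h_right=-1, diff=0 [OK], height=0
  node 37: h_left=0, h_right=-1, diff=1 [OK], height=1
  node 47: h_left=-1, h_right=-1, diff=0 [OK], height=0
  node 45: h_left=1, h_right=0, diff=1 [OK], height=2
  node 32: h_left=2, h_right=2, diff=0 [OK], height=3
All nodes satisfy the balance condition.
Result: Balanced


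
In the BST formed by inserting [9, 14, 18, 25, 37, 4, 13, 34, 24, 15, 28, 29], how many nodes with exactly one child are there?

Tree built from: [9, 14, 18, 25, 37, 4, 13, 34, 24, 15, 28, 29]
Tree (level-order array): [9, 4, 14, None, None, 13, 18, None, None, 15, 25, None, None, 24, 37, None, None, 34, None, 28, None, None, 29]
Rule: These are nodes with exactly 1 non-null child.
Per-node child counts:
  node 9: 2 child(ren)
  node 4: 0 child(ren)
  node 14: 2 child(ren)
  node 13: 0 child(ren)
  node 18: 2 child(ren)
  node 15: 0 child(ren)
  node 25: 2 child(ren)
  node 24: 0 child(ren)
  node 37: 1 child(ren)
  node 34: 1 child(ren)
  node 28: 1 child(ren)
  node 29: 0 child(ren)
Matching nodes: [37, 34, 28]
Count of nodes with exactly one child: 3


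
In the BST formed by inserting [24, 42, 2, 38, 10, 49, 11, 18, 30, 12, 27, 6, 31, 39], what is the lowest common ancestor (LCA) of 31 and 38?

Tree insertion order: [24, 42, 2, 38, 10, 49, 11, 18, 30, 12, 27, 6, 31, 39]
Tree (level-order array): [24, 2, 42, None, 10, 38, 49, 6, 11, 30, 39, None, None, None, None, None, 18, 27, 31, None, None, 12]
In a BST, the LCA of p=31, q=38 is the first node v on the
root-to-leaf path with p <= v <= q (go left if both < v, right if both > v).
Walk from root:
  at 24: both 31 and 38 > 24, go right
  at 42: both 31 and 38 < 42, go left
  at 38: 31 <= 38 <= 38, this is the LCA
LCA = 38


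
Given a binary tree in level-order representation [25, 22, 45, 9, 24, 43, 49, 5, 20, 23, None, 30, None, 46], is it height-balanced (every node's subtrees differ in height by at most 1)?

Tree (level-order array): [25, 22, 45, 9, 24, 43, 49, 5, 20, 23, None, 30, None, 46]
Definition: a tree is height-balanced if, at every node, |h(left) - h(right)| <= 1 (empty subtree has height -1).
Bottom-up per-node check:
  node 5: h_left=-1, h_right=-1, diff=0 [OK], height=0
  node 20: h_left=-1, h_right=-1, diff=0 [OK], height=0
  node 9: h_left=0, h_right=0, diff=0 [OK], height=1
  node 23: h_left=-1, h_right=-1, diff=0 [OK], height=0
  node 24: h_left=0, h_right=-1, diff=1 [OK], height=1
  node 22: h_left=1, h_right=1, diff=0 [OK], height=2
  node 30: h_left=-1, h_right=-1, diff=0 [OK], height=0
  node 43: h_left=0, h_right=-1, diff=1 [OK], height=1
  node 46: h_left=-1, h_right=-1, diff=0 [OK], height=0
  node 49: h_left=0, h_right=-1, diff=1 [OK], height=1
  node 45: h_left=1, h_right=1, diff=0 [OK], height=2
  node 25: h_left=2, h_right=2, diff=0 [OK], height=3
All nodes satisfy the balance condition.
Result: Balanced


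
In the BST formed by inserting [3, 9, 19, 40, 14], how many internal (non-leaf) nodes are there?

Tree built from: [3, 9, 19, 40, 14]
Tree (level-order array): [3, None, 9, None, 19, 14, 40]
Rule: An internal node has at least one child.
Per-node child counts:
  node 3: 1 child(ren)
  node 9: 1 child(ren)
  node 19: 2 child(ren)
  node 14: 0 child(ren)
  node 40: 0 child(ren)
Matching nodes: [3, 9, 19]
Count of internal (non-leaf) nodes: 3


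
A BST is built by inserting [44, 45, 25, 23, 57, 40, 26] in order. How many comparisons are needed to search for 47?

Search path for 47: 44 -> 45 -> 57
Found: False
Comparisons: 3


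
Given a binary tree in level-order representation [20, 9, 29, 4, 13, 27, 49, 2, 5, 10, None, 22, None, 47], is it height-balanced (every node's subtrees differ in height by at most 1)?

Tree (level-order array): [20, 9, 29, 4, 13, 27, 49, 2, 5, 10, None, 22, None, 47]
Definition: a tree is height-balanced if, at every node, |h(left) - h(right)| <= 1 (empty subtree has height -1).
Bottom-up per-node check:
  node 2: h_left=-1, h_right=-1, diff=0 [OK], height=0
  node 5: h_left=-1, h_right=-1, diff=0 [OK], height=0
  node 4: h_left=0, h_right=0, diff=0 [OK], height=1
  node 10: h_left=-1, h_right=-1, diff=0 [OK], height=0
  node 13: h_left=0, h_right=-1, diff=1 [OK], height=1
  node 9: h_left=1, h_right=1, diff=0 [OK], height=2
  node 22: h_left=-1, h_right=-1, diff=0 [OK], height=0
  node 27: h_left=0, h_right=-1, diff=1 [OK], height=1
  node 47: h_left=-1, h_right=-1, diff=0 [OK], height=0
  node 49: h_left=0, h_right=-1, diff=1 [OK], height=1
  node 29: h_left=1, h_right=1, diff=0 [OK], height=2
  node 20: h_left=2, h_right=2, diff=0 [OK], height=3
All nodes satisfy the balance condition.
Result: Balanced


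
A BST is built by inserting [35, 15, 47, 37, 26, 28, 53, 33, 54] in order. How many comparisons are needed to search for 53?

Search path for 53: 35 -> 47 -> 53
Found: True
Comparisons: 3


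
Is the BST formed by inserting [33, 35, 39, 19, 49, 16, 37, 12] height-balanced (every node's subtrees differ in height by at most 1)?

Tree (level-order array): [33, 19, 35, 16, None, None, 39, 12, None, 37, 49]
Definition: a tree is height-balanced if, at every node, |h(left) - h(right)| <= 1 (empty subtree has height -1).
Bottom-up per-node check:
  node 12: h_left=-1, h_right=-1, diff=0 [OK], height=0
  node 16: h_left=0, h_right=-1, diff=1 [OK], height=1
  node 19: h_left=1, h_right=-1, diff=2 [FAIL (|1--1|=2 > 1)], height=2
  node 37: h_left=-1, h_right=-1, diff=0 [OK], height=0
  node 49: h_left=-1, h_right=-1, diff=0 [OK], height=0
  node 39: h_left=0, h_right=0, diff=0 [OK], height=1
  node 35: h_left=-1, h_right=1, diff=2 [FAIL (|-1-1|=2 > 1)], height=2
  node 33: h_left=2, h_right=2, diff=0 [OK], height=3
Node 19 violates the condition: |1 - -1| = 2 > 1.
Result: Not balanced


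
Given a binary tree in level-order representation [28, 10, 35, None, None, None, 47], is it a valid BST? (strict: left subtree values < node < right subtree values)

Level-order array: [28, 10, 35, None, None, None, 47]
Validate using subtree bounds (lo, hi): at each node, require lo < value < hi,
then recurse left with hi=value and right with lo=value.
Preorder trace (stopping at first violation):
  at node 28 with bounds (-inf, +inf): OK
  at node 10 with bounds (-inf, 28): OK
  at node 35 with bounds (28, +inf): OK
  at node 47 with bounds (35, +inf): OK
No violation found at any node.
Result: Valid BST


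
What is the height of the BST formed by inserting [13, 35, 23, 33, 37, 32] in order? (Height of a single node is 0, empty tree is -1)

Insertion order: [13, 35, 23, 33, 37, 32]
Tree (level-order array): [13, None, 35, 23, 37, None, 33, None, None, 32]
Compute height bottom-up (empty subtree = -1):
  height(32) = 1 + max(-1, -1) = 0
  height(33) = 1 + max(0, -1) = 1
  height(23) = 1 + max(-1, 1) = 2
  height(37) = 1 + max(-1, -1) = 0
  height(35) = 1 + max(2, 0) = 3
  height(13) = 1 + max(-1, 3) = 4
Height = 4


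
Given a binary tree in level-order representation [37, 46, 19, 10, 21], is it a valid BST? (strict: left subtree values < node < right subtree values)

Level-order array: [37, 46, 19, 10, 21]
Validate using subtree bounds (lo, hi): at each node, require lo < value < hi,
then recurse left with hi=value and right with lo=value.
Preorder trace (stopping at first violation):
  at node 37 with bounds (-inf, +inf): OK
  at node 46 with bounds (-inf, 37): VIOLATION
Node 46 violates its bound: not (-inf < 46 < 37).
Result: Not a valid BST


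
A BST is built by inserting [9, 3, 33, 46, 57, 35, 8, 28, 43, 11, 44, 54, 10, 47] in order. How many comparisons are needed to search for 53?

Search path for 53: 9 -> 33 -> 46 -> 57 -> 54 -> 47
Found: False
Comparisons: 6


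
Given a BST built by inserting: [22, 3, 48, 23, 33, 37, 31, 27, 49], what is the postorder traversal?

Tree insertion order: [22, 3, 48, 23, 33, 37, 31, 27, 49]
Tree (level-order array): [22, 3, 48, None, None, 23, 49, None, 33, None, None, 31, 37, 27]
Postorder traversal: [3, 27, 31, 37, 33, 23, 49, 48, 22]


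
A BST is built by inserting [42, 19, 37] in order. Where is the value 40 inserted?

Starting tree (level order): [42, 19, None, None, 37]
Insertion path: 42 -> 19 -> 37
Result: insert 40 as right child of 37
Final tree (level order): [42, 19, None, None, 37, None, 40]


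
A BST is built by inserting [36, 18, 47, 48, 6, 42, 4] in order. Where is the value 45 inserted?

Starting tree (level order): [36, 18, 47, 6, None, 42, 48, 4]
Insertion path: 36 -> 47 -> 42
Result: insert 45 as right child of 42
Final tree (level order): [36, 18, 47, 6, None, 42, 48, 4, None, None, 45]


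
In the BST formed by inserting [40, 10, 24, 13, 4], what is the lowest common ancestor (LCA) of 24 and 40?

Tree insertion order: [40, 10, 24, 13, 4]
Tree (level-order array): [40, 10, None, 4, 24, None, None, 13]
In a BST, the LCA of p=24, q=40 is the first node v on the
root-to-leaf path with p <= v <= q (go left if both < v, right if both > v).
Walk from root:
  at 40: 24 <= 40 <= 40, this is the LCA
LCA = 40


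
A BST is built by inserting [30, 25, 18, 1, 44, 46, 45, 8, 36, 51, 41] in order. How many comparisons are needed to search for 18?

Search path for 18: 30 -> 25 -> 18
Found: True
Comparisons: 3


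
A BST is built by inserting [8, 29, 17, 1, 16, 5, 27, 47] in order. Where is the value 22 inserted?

Starting tree (level order): [8, 1, 29, None, 5, 17, 47, None, None, 16, 27]
Insertion path: 8 -> 29 -> 17 -> 27
Result: insert 22 as left child of 27
Final tree (level order): [8, 1, 29, None, 5, 17, 47, None, None, 16, 27, None, None, None, None, 22]


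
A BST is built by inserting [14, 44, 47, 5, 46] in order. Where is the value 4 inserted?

Starting tree (level order): [14, 5, 44, None, None, None, 47, 46]
Insertion path: 14 -> 5
Result: insert 4 as left child of 5
Final tree (level order): [14, 5, 44, 4, None, None, 47, None, None, 46]


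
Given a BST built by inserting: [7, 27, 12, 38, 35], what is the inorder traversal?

Tree insertion order: [7, 27, 12, 38, 35]
Tree (level-order array): [7, None, 27, 12, 38, None, None, 35]
Inorder traversal: [7, 12, 27, 35, 38]


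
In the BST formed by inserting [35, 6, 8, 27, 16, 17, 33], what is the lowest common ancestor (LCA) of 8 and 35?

Tree insertion order: [35, 6, 8, 27, 16, 17, 33]
Tree (level-order array): [35, 6, None, None, 8, None, 27, 16, 33, None, 17]
In a BST, the LCA of p=8, q=35 is the first node v on the
root-to-leaf path with p <= v <= q (go left if both < v, right if both > v).
Walk from root:
  at 35: 8 <= 35 <= 35, this is the LCA
LCA = 35


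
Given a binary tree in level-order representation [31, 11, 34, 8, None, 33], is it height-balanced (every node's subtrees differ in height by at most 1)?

Tree (level-order array): [31, 11, 34, 8, None, 33]
Definition: a tree is height-balanced if, at every node, |h(left) - h(right)| <= 1 (empty subtree has height -1).
Bottom-up per-node check:
  node 8: h_left=-1, h_right=-1, diff=0 [OK], height=0
  node 11: h_left=0, h_right=-1, diff=1 [OK], height=1
  node 33: h_left=-1, h_right=-1, diff=0 [OK], height=0
  node 34: h_left=0, h_right=-1, diff=1 [OK], height=1
  node 31: h_left=1, h_right=1, diff=0 [OK], height=2
All nodes satisfy the balance condition.
Result: Balanced


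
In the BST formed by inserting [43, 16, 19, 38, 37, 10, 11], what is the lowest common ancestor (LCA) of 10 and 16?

Tree insertion order: [43, 16, 19, 38, 37, 10, 11]
Tree (level-order array): [43, 16, None, 10, 19, None, 11, None, 38, None, None, 37]
In a BST, the LCA of p=10, q=16 is the first node v on the
root-to-leaf path with p <= v <= q (go left if both < v, right if both > v).
Walk from root:
  at 43: both 10 and 16 < 43, go left
  at 16: 10 <= 16 <= 16, this is the LCA
LCA = 16


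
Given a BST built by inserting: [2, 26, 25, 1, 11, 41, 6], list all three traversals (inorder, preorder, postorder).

Tree insertion order: [2, 26, 25, 1, 11, 41, 6]
Tree (level-order array): [2, 1, 26, None, None, 25, 41, 11, None, None, None, 6]
Inorder (L, root, R): [1, 2, 6, 11, 25, 26, 41]
Preorder (root, L, R): [2, 1, 26, 25, 11, 6, 41]
Postorder (L, R, root): [1, 6, 11, 25, 41, 26, 2]


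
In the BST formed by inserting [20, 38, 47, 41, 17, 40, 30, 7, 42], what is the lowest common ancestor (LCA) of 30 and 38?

Tree insertion order: [20, 38, 47, 41, 17, 40, 30, 7, 42]
Tree (level-order array): [20, 17, 38, 7, None, 30, 47, None, None, None, None, 41, None, 40, 42]
In a BST, the LCA of p=30, q=38 is the first node v on the
root-to-leaf path with p <= v <= q (go left if both < v, right if both > v).
Walk from root:
  at 20: both 30 and 38 > 20, go right
  at 38: 30 <= 38 <= 38, this is the LCA
LCA = 38


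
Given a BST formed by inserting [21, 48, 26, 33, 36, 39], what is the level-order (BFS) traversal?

Tree insertion order: [21, 48, 26, 33, 36, 39]
Tree (level-order array): [21, None, 48, 26, None, None, 33, None, 36, None, 39]
BFS from the root, enqueuing left then right child of each popped node:
  queue [21] -> pop 21, enqueue [48], visited so far: [21]
  queue [48] -> pop 48, enqueue [26], visited so far: [21, 48]
  queue [26] -> pop 26, enqueue [33], visited so far: [21, 48, 26]
  queue [33] -> pop 33, enqueue [36], visited so far: [21, 48, 26, 33]
  queue [36] -> pop 36, enqueue [39], visited so far: [21, 48, 26, 33, 36]
  queue [39] -> pop 39, enqueue [none], visited so far: [21, 48, 26, 33, 36, 39]
Result: [21, 48, 26, 33, 36, 39]


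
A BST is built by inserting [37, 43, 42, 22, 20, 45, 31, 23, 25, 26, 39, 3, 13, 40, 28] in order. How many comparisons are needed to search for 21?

Search path for 21: 37 -> 22 -> 20
Found: False
Comparisons: 3


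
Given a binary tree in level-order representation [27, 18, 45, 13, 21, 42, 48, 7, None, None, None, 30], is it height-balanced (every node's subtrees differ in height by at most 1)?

Tree (level-order array): [27, 18, 45, 13, 21, 42, 48, 7, None, None, None, 30]
Definition: a tree is height-balanced if, at every node, |h(left) - h(right)| <= 1 (empty subtree has height -1).
Bottom-up per-node check:
  node 7: h_left=-1, h_right=-1, diff=0 [OK], height=0
  node 13: h_left=0, h_right=-1, diff=1 [OK], height=1
  node 21: h_left=-1, h_right=-1, diff=0 [OK], height=0
  node 18: h_left=1, h_right=0, diff=1 [OK], height=2
  node 30: h_left=-1, h_right=-1, diff=0 [OK], height=0
  node 42: h_left=0, h_right=-1, diff=1 [OK], height=1
  node 48: h_left=-1, h_right=-1, diff=0 [OK], height=0
  node 45: h_left=1, h_right=0, diff=1 [OK], height=2
  node 27: h_left=2, h_right=2, diff=0 [OK], height=3
All nodes satisfy the balance condition.
Result: Balanced


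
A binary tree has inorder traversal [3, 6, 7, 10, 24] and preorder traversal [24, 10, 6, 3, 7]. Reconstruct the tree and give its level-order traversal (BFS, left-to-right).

Inorder:  [3, 6, 7, 10, 24]
Preorder: [24, 10, 6, 3, 7]
Algorithm: preorder visits root first, so consume preorder in order;
for each root, split the current inorder slice at that value into
left-subtree inorder and right-subtree inorder, then recurse.
Recursive splits:
  root=24; inorder splits into left=[3, 6, 7, 10], right=[]
  root=10; inorder splits into left=[3, 6, 7], right=[]
  root=6; inorder splits into left=[3], right=[7]
  root=3; inorder splits into left=[], right=[]
  root=7; inorder splits into left=[], right=[]
Reconstructed level-order: [24, 10, 6, 3, 7]


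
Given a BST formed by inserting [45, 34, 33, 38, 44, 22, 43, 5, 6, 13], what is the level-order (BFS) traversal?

Tree insertion order: [45, 34, 33, 38, 44, 22, 43, 5, 6, 13]
Tree (level-order array): [45, 34, None, 33, 38, 22, None, None, 44, 5, None, 43, None, None, 6, None, None, None, 13]
BFS from the root, enqueuing left then right child of each popped node:
  queue [45] -> pop 45, enqueue [34], visited so far: [45]
  queue [34] -> pop 34, enqueue [33, 38], visited so far: [45, 34]
  queue [33, 38] -> pop 33, enqueue [22], visited so far: [45, 34, 33]
  queue [38, 22] -> pop 38, enqueue [44], visited so far: [45, 34, 33, 38]
  queue [22, 44] -> pop 22, enqueue [5], visited so far: [45, 34, 33, 38, 22]
  queue [44, 5] -> pop 44, enqueue [43], visited so far: [45, 34, 33, 38, 22, 44]
  queue [5, 43] -> pop 5, enqueue [6], visited so far: [45, 34, 33, 38, 22, 44, 5]
  queue [43, 6] -> pop 43, enqueue [none], visited so far: [45, 34, 33, 38, 22, 44, 5, 43]
  queue [6] -> pop 6, enqueue [13], visited so far: [45, 34, 33, 38, 22, 44, 5, 43, 6]
  queue [13] -> pop 13, enqueue [none], visited so far: [45, 34, 33, 38, 22, 44, 5, 43, 6, 13]
Result: [45, 34, 33, 38, 22, 44, 5, 43, 6, 13]


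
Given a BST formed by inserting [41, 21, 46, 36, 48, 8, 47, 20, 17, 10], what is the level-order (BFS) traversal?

Tree insertion order: [41, 21, 46, 36, 48, 8, 47, 20, 17, 10]
Tree (level-order array): [41, 21, 46, 8, 36, None, 48, None, 20, None, None, 47, None, 17, None, None, None, 10]
BFS from the root, enqueuing left then right child of each popped node:
  queue [41] -> pop 41, enqueue [21, 46], visited so far: [41]
  queue [21, 46] -> pop 21, enqueue [8, 36], visited so far: [41, 21]
  queue [46, 8, 36] -> pop 46, enqueue [48], visited so far: [41, 21, 46]
  queue [8, 36, 48] -> pop 8, enqueue [20], visited so far: [41, 21, 46, 8]
  queue [36, 48, 20] -> pop 36, enqueue [none], visited so far: [41, 21, 46, 8, 36]
  queue [48, 20] -> pop 48, enqueue [47], visited so far: [41, 21, 46, 8, 36, 48]
  queue [20, 47] -> pop 20, enqueue [17], visited so far: [41, 21, 46, 8, 36, 48, 20]
  queue [47, 17] -> pop 47, enqueue [none], visited so far: [41, 21, 46, 8, 36, 48, 20, 47]
  queue [17] -> pop 17, enqueue [10], visited so far: [41, 21, 46, 8, 36, 48, 20, 47, 17]
  queue [10] -> pop 10, enqueue [none], visited so far: [41, 21, 46, 8, 36, 48, 20, 47, 17, 10]
Result: [41, 21, 46, 8, 36, 48, 20, 47, 17, 10]


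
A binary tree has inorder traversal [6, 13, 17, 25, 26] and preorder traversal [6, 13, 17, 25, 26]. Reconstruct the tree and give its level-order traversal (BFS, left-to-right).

Inorder:  [6, 13, 17, 25, 26]
Preorder: [6, 13, 17, 25, 26]
Algorithm: preorder visits root first, so consume preorder in order;
for each root, split the current inorder slice at that value into
left-subtree inorder and right-subtree inorder, then recurse.
Recursive splits:
  root=6; inorder splits into left=[], right=[13, 17, 25, 26]
  root=13; inorder splits into left=[], right=[17, 25, 26]
  root=17; inorder splits into left=[], right=[25, 26]
  root=25; inorder splits into left=[], right=[26]
  root=26; inorder splits into left=[], right=[]
Reconstructed level-order: [6, 13, 17, 25, 26]


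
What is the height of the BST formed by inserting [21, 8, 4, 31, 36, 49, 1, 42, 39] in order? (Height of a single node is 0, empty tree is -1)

Insertion order: [21, 8, 4, 31, 36, 49, 1, 42, 39]
Tree (level-order array): [21, 8, 31, 4, None, None, 36, 1, None, None, 49, None, None, 42, None, 39]
Compute height bottom-up (empty subtree = -1):
  height(1) = 1 + max(-1, -1) = 0
  height(4) = 1 + max(0, -1) = 1
  height(8) = 1 + max(1, -1) = 2
  height(39) = 1 + max(-1, -1) = 0
  height(42) = 1 + max(0, -1) = 1
  height(49) = 1 + max(1, -1) = 2
  height(36) = 1 + max(-1, 2) = 3
  height(31) = 1 + max(-1, 3) = 4
  height(21) = 1 + max(2, 4) = 5
Height = 5


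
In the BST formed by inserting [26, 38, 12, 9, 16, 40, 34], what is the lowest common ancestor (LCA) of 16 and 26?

Tree insertion order: [26, 38, 12, 9, 16, 40, 34]
Tree (level-order array): [26, 12, 38, 9, 16, 34, 40]
In a BST, the LCA of p=16, q=26 is the first node v on the
root-to-leaf path with p <= v <= q (go left if both < v, right if both > v).
Walk from root:
  at 26: 16 <= 26 <= 26, this is the LCA
LCA = 26


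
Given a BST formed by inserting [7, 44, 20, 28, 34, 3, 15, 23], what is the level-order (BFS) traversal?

Tree insertion order: [7, 44, 20, 28, 34, 3, 15, 23]
Tree (level-order array): [7, 3, 44, None, None, 20, None, 15, 28, None, None, 23, 34]
BFS from the root, enqueuing left then right child of each popped node:
  queue [7] -> pop 7, enqueue [3, 44], visited so far: [7]
  queue [3, 44] -> pop 3, enqueue [none], visited so far: [7, 3]
  queue [44] -> pop 44, enqueue [20], visited so far: [7, 3, 44]
  queue [20] -> pop 20, enqueue [15, 28], visited so far: [7, 3, 44, 20]
  queue [15, 28] -> pop 15, enqueue [none], visited so far: [7, 3, 44, 20, 15]
  queue [28] -> pop 28, enqueue [23, 34], visited so far: [7, 3, 44, 20, 15, 28]
  queue [23, 34] -> pop 23, enqueue [none], visited so far: [7, 3, 44, 20, 15, 28, 23]
  queue [34] -> pop 34, enqueue [none], visited so far: [7, 3, 44, 20, 15, 28, 23, 34]
Result: [7, 3, 44, 20, 15, 28, 23, 34]


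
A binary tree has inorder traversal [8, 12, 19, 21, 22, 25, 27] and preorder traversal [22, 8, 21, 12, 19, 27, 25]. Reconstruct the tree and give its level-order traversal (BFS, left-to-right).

Inorder:  [8, 12, 19, 21, 22, 25, 27]
Preorder: [22, 8, 21, 12, 19, 27, 25]
Algorithm: preorder visits root first, so consume preorder in order;
for each root, split the current inorder slice at that value into
left-subtree inorder and right-subtree inorder, then recurse.
Recursive splits:
  root=22; inorder splits into left=[8, 12, 19, 21], right=[25, 27]
  root=8; inorder splits into left=[], right=[12, 19, 21]
  root=21; inorder splits into left=[12, 19], right=[]
  root=12; inorder splits into left=[], right=[19]
  root=19; inorder splits into left=[], right=[]
  root=27; inorder splits into left=[25], right=[]
  root=25; inorder splits into left=[], right=[]
Reconstructed level-order: [22, 8, 27, 21, 25, 12, 19]


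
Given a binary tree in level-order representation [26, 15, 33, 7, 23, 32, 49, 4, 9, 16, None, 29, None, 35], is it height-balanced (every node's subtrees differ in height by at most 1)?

Tree (level-order array): [26, 15, 33, 7, 23, 32, 49, 4, 9, 16, None, 29, None, 35]
Definition: a tree is height-balanced if, at every node, |h(left) - h(right)| <= 1 (empty subtree has height -1).
Bottom-up per-node check:
  node 4: h_left=-1, h_right=-1, diff=0 [OK], height=0
  node 9: h_left=-1, h_right=-1, diff=0 [OK], height=0
  node 7: h_left=0, h_right=0, diff=0 [OK], height=1
  node 16: h_left=-1, h_right=-1, diff=0 [OK], height=0
  node 23: h_left=0, h_right=-1, diff=1 [OK], height=1
  node 15: h_left=1, h_right=1, diff=0 [OK], height=2
  node 29: h_left=-1, h_right=-1, diff=0 [OK], height=0
  node 32: h_left=0, h_right=-1, diff=1 [OK], height=1
  node 35: h_left=-1, h_right=-1, diff=0 [OK], height=0
  node 49: h_left=0, h_right=-1, diff=1 [OK], height=1
  node 33: h_left=1, h_right=1, diff=0 [OK], height=2
  node 26: h_left=2, h_right=2, diff=0 [OK], height=3
All nodes satisfy the balance condition.
Result: Balanced
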